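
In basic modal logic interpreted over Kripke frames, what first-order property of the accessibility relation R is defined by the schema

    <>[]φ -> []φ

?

This is frame-equivalent to ◇φ → □◇φ (substitute ¬φ for φ and contrapose).
Suppose ◇φ→□◇φ is valid. Take Rxy, Rxz and set V(φ)={y}. Then ◇φ at x, so □◇φ at x, so ◇φ at z, so some w with Rzw has φ; w=y, i.e. Rzy. By symmetry of the argument, Ryz.

the Euclidean property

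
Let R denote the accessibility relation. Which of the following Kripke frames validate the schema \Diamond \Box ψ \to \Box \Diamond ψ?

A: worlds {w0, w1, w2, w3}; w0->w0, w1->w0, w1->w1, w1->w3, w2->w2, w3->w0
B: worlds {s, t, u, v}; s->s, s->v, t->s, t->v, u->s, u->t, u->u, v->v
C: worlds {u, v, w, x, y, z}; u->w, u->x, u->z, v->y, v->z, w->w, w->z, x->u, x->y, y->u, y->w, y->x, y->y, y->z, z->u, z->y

This is the axiom for convergence; its first-order frame correspondent is \forall x \forall y \forall z (Rxy \wedge Rxz \to \exists w (Ryw \wedge Rzw)).
A: satisfies the condition.
B: satisfies the condition.
C: fails — Ruz and Ruw but z and w have no common successor.

A, B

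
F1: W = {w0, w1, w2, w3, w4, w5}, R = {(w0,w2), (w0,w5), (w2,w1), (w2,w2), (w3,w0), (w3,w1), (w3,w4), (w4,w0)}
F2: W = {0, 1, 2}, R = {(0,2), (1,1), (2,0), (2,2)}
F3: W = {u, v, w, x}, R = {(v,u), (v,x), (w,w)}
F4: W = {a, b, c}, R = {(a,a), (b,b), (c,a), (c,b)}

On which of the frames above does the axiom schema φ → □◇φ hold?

Frame correspondent (Sahlqvist): ∀x ∀y (Rxy → Ryx) — i.e. symmetry.
F1: fails — Rw3w1 but not Rw1w3.
F2: satisfies the condition.
F3: fails — Rvu but not Ruv.
F4: fails — Rca but not Rac.

F2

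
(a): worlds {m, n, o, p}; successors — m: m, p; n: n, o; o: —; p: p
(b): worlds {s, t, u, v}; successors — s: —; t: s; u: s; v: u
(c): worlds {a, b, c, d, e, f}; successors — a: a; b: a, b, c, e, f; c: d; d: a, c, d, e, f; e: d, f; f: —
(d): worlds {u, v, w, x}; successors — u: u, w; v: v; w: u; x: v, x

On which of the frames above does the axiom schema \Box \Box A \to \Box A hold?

(a), (c), (d)

This is the axiom for density; its first-order frame correspondent is \forall x \forall y (Rxy \to \exists z (Rxz \wedge Rzy)).
(a): ✓.
(b): fails — Rus but no z with Ruz and Rzs.
(c): ✓.
(d): ✓.
Valid on: (a), (c), (d).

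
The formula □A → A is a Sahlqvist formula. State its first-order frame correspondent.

Reflexivity

Suppose □A→A is valid. At any x set V(A)={w : Rxw}. Then □A holds at x, so A holds at x, i.e. Rxx.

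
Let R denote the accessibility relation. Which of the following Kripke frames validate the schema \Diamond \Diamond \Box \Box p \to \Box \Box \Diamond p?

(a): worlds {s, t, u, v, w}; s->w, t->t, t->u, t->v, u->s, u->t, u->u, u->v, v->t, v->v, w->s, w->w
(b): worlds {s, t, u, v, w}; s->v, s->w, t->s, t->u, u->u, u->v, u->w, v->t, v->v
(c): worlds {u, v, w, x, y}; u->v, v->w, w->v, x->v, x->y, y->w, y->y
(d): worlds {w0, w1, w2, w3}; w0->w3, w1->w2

The schema corresponds to a generalized confluence (Geach) condition: \forall x \forall y \forall z ((x R^2 y \wedge x R^2 z) \to \exists w (y R^2 w \wedge zRw)).
(a): fails — tR²s, tR²t but no w* with sR²w* and tRw*.
(b): fails — tR²u, tR²w but no w* with uR²w* and wRw*.
(c): fails — uR²w, uR²w but no t with wR²t and wRt.
(d): ✓.
Valid on: (d).

(d)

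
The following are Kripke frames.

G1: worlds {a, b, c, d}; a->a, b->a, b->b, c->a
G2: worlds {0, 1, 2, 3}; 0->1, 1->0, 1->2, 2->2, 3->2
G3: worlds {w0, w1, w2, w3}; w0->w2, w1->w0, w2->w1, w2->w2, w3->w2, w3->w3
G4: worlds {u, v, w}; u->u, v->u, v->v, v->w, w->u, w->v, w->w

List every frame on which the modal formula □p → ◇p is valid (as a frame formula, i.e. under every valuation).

The schema corresponds to seriality: ∀x ∃y Rxy.
G1: fails — world d has no successor.
G2: holds.
G3: holds.
G4: holds.
Valid on: G2, G3, G4.

G2, G3, G4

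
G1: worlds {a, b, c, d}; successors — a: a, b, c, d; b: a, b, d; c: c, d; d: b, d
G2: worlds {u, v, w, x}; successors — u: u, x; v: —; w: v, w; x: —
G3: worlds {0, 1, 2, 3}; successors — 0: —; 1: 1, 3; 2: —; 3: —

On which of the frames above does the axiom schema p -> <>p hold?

G1

This is the axiom for reflexivity; its first-order frame correspondent is forall x Rxx.
G1: satisfies the condition.
G2: fails — world v does not see itself.
G3: fails — world 0 does not see itself.
Valid on: G1.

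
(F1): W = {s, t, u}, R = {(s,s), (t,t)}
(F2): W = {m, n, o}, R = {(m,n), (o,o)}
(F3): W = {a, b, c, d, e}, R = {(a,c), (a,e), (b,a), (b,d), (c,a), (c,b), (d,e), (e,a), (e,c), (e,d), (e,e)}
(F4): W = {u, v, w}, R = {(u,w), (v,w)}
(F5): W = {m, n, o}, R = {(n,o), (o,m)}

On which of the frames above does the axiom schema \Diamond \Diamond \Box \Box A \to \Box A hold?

This is the axiom for a generalized confluence (Geach) condition; its first-order frame correspondent is \forall x \forall y \forall z ((x R^2 y \wedge xRz) \to \exists w (y R^2 w \wedge z = w)).
(F1): condition met.
(F2): condition met.
(F3): fails — cR²c, cRb but no w with cR²w and b=w.
(F4): condition met.
(F5): fails — nR²m, nRo but no w with mR²w and o=w.

(F1), (F2), (F4)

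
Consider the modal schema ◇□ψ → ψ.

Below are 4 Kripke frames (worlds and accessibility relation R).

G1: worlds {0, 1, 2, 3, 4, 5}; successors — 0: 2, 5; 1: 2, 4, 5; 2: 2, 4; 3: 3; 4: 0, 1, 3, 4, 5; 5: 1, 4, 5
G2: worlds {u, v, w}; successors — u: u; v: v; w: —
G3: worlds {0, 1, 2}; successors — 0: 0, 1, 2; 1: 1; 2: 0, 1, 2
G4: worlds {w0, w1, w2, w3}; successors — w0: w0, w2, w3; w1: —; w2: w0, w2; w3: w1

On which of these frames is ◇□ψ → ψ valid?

G2

The schema corresponds to symmetry: ∀x ∀y (Rxy → Ryx).
G1: fails — R02 but not R20.
G2: satisfies the condition.
G3: fails — R01 but not R10.
G4: fails — Rw3w1 but not Rw1w3.
Valid on: G2.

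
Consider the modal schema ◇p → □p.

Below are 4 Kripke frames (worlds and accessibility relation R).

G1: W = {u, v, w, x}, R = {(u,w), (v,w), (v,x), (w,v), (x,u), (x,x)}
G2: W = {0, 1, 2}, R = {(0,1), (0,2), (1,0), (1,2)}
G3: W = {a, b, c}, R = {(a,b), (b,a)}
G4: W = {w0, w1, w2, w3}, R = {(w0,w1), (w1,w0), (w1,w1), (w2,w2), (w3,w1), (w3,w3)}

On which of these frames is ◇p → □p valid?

G3

This is the axiom for partial functionality; its first-order frame correspondent is ∀x ∀y ∀z (Rxy ∧ Rxz → y = z).
G1: fails — v sees both w and x.
G2: fails — 0 sees both 1 and 2.
G3: ✓.
G4: fails — w1 sees both w0 and w1.
Valid on: G3.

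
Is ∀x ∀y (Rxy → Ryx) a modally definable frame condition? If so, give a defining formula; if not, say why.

The condition is symmetry. A defining modal formula is q → □◇q.

Definable; q → □◇q defines it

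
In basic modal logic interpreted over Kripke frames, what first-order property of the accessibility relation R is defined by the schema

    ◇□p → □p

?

Equivalently (dual form): ◇p → □◇p.
Suppose ◇p→□◇p is valid. Take Rxy, Rxz and set V(p)={y}. Then ◇p at x, so □◇p at x, so ◇p at z, so some w with Rzw has p; w=y, i.e. Rzy. By symmetry of the argument, Ryz.
Conversely, on a frame with the Euclidean property the schema holds at every world under every valuation.
So the correspondent is the Euclidean property.

the Euclidean property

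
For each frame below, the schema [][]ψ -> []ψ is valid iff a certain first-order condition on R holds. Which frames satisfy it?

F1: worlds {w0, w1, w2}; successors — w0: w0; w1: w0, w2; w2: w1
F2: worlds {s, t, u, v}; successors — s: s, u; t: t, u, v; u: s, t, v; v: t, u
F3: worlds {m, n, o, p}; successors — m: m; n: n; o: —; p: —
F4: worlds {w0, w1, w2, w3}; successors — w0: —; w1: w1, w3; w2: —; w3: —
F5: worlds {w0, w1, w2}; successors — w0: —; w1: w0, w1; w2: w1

F2, F3, F4, F5

Frame correspondent (Sahlqvist): forall x forall y (Rxy -> exists z (Rxz & Rzy)) — i.e. density.
F1: fails — Rw1w2 but no z with Rw1z and Rzw2.
F2: holds.
F3: holds.
F4: holds.
F5: holds.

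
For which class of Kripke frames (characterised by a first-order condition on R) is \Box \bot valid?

Emptiness of R

□⊥ is valid iff no world has any successor (otherwise □⊥ fails at any world with one).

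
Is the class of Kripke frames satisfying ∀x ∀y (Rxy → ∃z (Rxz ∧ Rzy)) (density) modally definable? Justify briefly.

Yes: it is density, defined by the C4 schema □□r → □r.

Yes — defined by □□r → □r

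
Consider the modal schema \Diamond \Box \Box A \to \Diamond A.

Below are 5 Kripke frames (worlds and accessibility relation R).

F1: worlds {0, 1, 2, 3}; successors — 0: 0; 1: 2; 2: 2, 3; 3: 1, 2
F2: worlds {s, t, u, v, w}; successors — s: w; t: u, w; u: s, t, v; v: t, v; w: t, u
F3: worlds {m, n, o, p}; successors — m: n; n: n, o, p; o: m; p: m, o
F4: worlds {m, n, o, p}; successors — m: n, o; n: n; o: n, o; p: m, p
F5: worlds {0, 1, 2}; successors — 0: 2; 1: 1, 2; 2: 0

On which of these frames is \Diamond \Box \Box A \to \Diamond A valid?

F1, F2, F5

Frame correspondent (Sahlqvist): \forall x \forall y (xRy \to \exists w (y R^2 w \wedge xRw)) — i.e. a generalized confluence (Geach) condition.
F1: ✓.
F2: ✓.
F3: fails — oRm but no w with mR²w and oRw.
F4: fails — pRm but no w with mR²w and pRw.
F5: ✓.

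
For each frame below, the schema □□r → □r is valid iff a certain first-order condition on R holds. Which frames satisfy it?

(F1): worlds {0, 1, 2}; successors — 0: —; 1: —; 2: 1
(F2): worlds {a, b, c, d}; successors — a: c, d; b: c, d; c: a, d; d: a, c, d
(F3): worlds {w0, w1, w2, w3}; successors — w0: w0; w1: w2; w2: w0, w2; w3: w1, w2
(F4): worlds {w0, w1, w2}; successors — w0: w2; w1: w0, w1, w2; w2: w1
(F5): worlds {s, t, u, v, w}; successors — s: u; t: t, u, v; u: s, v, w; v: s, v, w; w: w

(F2)

Frame correspondent (Sahlqvist): ∀x ∀y (Rxy → ∃z (Rxz ∧ Rzy)) — i.e. density.
(F1): fails — R21 but no z with R2z and Rz1.
(F2): holds.
(F3): fails — Rw3w1 but no z with Rw3z and Rzw1.
(F4): fails — Rw0w2 but no z with Rw0z and Rzw2.
(F5): fails — Rsu but no z with Rsz and Rzu.
Valid on: (F2).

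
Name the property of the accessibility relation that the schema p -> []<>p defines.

symmetry

This is the B axiom.
It corresponds to symmetry: forall x forall y (Rxy -> Ryx).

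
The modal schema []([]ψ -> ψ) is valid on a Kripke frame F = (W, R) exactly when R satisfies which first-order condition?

shift-reflexivity

Suppose □(□ψ→ψ) is valid. Take Rxy and set V(ψ)={w : Ryw}. Then at y, □ψ holds; since □(□ψ→ψ) at x, □ψ→ψ at y, so ψ at y, i.e. Ryy.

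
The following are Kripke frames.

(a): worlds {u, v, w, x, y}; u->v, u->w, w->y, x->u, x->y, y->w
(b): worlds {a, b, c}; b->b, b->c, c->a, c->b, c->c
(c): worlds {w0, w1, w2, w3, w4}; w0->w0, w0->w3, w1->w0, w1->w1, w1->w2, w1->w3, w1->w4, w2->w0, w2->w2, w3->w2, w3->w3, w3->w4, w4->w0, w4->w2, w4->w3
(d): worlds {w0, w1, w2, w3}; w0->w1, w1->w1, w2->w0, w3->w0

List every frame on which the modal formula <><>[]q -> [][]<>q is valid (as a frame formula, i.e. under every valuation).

This is the axiom for a generalized confluence (Geach) condition; its first-order frame correspondent is forall x forall y forall z ((x R^2 y & x R^2 z) -> exists w (yRw & zRw)).
(a): fails — xR²v, xR²v but no t with vRt and vRt.
(b): fails — bR²a, bR²a but no w with aRw and aRw.
(c): ✓.
(d): ✓.

(c), (d)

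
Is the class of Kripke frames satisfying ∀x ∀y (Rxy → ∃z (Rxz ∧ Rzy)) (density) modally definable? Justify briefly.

Yes — defined by □□p → □p

The condition is density. A defining modal formula is □□p → □p.
Suppose □□p→□p is valid. Take Rxy and set V(p)={w : xR²w}. Then □□p at x, so □p at x, so p at y, i.e. ∃z(Rxz∧Rzy).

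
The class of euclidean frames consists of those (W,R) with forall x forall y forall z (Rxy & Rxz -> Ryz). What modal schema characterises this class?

◇r → □◇r

This is the Euclidean property; the standard corresponding axiom is 5: ◇r → □◇r.
Suppose ◇r→□◇r is valid. Take Rxy, Rxz and set V(r)={y}. Then ◇r at x, so □◇r at x, so ◇r at z, so some w with Rzw has r; w=y, i.e. Rzy. By symmetry of the argument, Ryz.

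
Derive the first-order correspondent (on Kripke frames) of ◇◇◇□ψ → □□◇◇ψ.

This is a Sahlqvist (Geach-type) schema ◇^3□^1ψ → □^2◇^2ψ.
First-order correspondent: ∀x ∀y ∀z ((xR³y ∧ xR²z) → ∃w (yRw ∧ zR²w)).

∀x ∀y ∀z ((xR³y ∧ xR²z) → ∃w (yRw ∧ zR²w))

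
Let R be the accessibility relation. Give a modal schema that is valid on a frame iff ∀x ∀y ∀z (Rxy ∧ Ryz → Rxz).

□ψ → □□ψ

This is transitivity; the standard corresponding axiom is 4: □ψ → □□ψ.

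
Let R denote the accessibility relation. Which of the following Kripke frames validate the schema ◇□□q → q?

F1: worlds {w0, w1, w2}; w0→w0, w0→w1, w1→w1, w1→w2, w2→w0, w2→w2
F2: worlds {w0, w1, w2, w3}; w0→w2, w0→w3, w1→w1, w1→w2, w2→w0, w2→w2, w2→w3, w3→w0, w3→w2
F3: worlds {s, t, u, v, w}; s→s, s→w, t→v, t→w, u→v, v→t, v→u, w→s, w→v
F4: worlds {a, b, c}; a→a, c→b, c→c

F1

The schema corresponds to a generalized confluence (Geach) condition: ∀x ∀y (xRy → ∃w (yR²w ∧ x = w)).
F1: ✓.
F2: fails — w1Rw2 but no w with w2R²w and w1=w.
F3: fails — tRv but no w* with vR²w* and t=w*.
F4: fails — cRb but no w with bR²w and c=w.
Valid on: F1.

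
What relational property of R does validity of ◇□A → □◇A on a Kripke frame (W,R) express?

Suppose ◇□A→□◇A is valid. Take Rxy, Rxz and set V(A)={w : Ryw}. Then □A at y so ◇□A at x, so □◇A at x, so ◇A at z, giving w with Rzw and Ryw.
Conversely, on a frame with convergence the schema holds at every world under every valuation.
So the correspondent is convergence.

Convergence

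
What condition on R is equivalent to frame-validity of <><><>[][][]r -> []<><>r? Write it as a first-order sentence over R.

This is a Sahlqvist (Geach-type) schema ◇^3□^3r → □^1◇^2r.
First-order correspondent: forall x forall y forall z ((x R^3 y & xRz) -> exists w (y R^3 w & z R^2 w)).

forall x forall y forall z ((x R^3 y & xRz) -> exists w (y R^3 w & z R^2 w))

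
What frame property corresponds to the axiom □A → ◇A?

Seriality

Suppose □A→◇A is valid. At any x set V(A)=W. Then □A at x, so ◇A at x, so x has a successor.
The converse is a direct semantic check.
Frame condition: ∀x ∃y Rxy.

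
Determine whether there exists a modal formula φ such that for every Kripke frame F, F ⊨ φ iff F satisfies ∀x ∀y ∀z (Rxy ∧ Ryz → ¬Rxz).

No

Modal frame validity is preserved under surjective bounded morphisms.
The 7-cycle (worlds a,b,c,d,e,f,g with a→b→c→d→e→f→g→a) is intransitive. Mapping every world to a single reflexive point • is a surjective bounded morphism; the reflexive point is not intransitive (R••∧R•• but R••).
So the class is not modally definable.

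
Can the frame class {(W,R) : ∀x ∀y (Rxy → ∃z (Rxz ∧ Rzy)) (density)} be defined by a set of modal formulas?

Yes — defined by □□q → □q

Yes: it is density, defined by the C4 schema □□q → □q.
Suppose □□q→□q is valid. Take Rxy and set V(q)={w : xR²w}. Then □□q at x, so □q at x, so q at y, i.e. ∃z(Rxz∧Rzy).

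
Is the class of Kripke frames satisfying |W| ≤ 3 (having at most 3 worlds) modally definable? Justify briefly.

If a class were modally definable it would be closed under disjoint unions (Goldblatt–Thomason).
Any modal formula valid on each of 4 disjoint one-world frames is valid on their disjoint union (validity is preserved under disjoint unions). Each one-world frame has |W|=1≤3, but the union has |W|=4.
So the class is not modally definable.

No — not modally definable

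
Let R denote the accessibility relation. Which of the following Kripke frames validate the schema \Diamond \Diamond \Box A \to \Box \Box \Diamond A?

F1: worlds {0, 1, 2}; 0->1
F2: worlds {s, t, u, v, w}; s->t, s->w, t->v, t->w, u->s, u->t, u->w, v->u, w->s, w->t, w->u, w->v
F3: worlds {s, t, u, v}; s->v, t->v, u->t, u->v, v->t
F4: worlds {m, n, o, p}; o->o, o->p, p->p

F1, F4

This is the axiom for a generalized confluence (Geach) condition; its first-order frame correspondent is \forall x \forall y \forall z ((x R^2 y \wedge x R^2 z) \to \exists w (yRw \wedge zRw)).
F1: condition met.
F2: fails — sR²s, sR²v but no w* with sRw* and vRw*.
F3: fails — uR²t, uR²v but no w with tRw and vRw.
F4: condition met.
Valid on: F1, F4.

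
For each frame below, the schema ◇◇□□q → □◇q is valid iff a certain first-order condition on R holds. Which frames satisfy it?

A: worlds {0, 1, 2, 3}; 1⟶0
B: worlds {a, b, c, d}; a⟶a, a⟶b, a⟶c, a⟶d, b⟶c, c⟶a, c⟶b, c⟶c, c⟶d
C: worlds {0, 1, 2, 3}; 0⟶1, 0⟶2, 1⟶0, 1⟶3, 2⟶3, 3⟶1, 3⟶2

A, C

The schema corresponds to a generalized confluence (Geach) condition: ∀x ∀y ∀z ((xR²y ∧ xRz) → ∃w (yR²w ∧ zRw)).
A: holds.
B: fails — aR²a, aRd but no w with aR²w and dRw.
C: holds.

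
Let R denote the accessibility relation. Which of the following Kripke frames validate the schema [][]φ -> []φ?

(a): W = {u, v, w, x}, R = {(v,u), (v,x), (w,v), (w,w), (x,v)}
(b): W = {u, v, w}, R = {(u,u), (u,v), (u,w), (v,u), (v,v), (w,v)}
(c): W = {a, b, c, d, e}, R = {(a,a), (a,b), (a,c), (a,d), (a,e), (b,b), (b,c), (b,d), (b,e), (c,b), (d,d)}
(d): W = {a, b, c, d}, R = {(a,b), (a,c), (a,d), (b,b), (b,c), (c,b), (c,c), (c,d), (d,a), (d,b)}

The schema corresponds to density: forall x forall y (Rxy -> exists z (Rxz & Rzy)).
(a): fails — Rvu but no z with Rvz and Rzu.
(b): holds.
(c): holds.
(d): fails — Rda but no z with Rdz and Rza.
Valid on: (b), (c).

(b), (c)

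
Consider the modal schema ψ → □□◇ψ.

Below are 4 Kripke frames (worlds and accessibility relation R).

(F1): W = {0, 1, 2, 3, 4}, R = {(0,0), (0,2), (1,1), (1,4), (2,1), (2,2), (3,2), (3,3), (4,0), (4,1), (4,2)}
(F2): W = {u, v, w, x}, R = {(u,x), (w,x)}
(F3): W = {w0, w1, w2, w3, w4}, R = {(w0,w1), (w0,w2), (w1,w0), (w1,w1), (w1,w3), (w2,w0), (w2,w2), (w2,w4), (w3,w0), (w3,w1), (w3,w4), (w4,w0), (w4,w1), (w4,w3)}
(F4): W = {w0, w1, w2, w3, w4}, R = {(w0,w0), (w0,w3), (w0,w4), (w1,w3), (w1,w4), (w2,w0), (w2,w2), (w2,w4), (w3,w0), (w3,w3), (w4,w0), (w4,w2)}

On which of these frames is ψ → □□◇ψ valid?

(F2)

This is the axiom for a generalized confluence (Geach) condition; its first-order frame correspondent is ∀x ∀z (xR²z → ∃w (x = w ∧ zRw)).
(F1): fails — 0R²1 but no w with 0=w and 1Rw.
(F2): ✓.
(F3): fails — w0R²w0 but no w with w0=w and w0Rw.
(F4): fails — w1R²w0 but no w with w1=w and w0Rw.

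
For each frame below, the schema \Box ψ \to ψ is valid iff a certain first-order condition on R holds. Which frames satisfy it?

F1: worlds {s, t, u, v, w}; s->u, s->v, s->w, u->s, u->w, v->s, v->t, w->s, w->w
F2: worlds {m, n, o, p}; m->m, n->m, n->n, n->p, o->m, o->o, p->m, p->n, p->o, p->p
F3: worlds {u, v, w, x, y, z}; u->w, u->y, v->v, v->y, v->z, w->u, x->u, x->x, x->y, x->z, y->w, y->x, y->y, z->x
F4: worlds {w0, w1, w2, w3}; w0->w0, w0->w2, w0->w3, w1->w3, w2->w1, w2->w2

The schema corresponds to reflexivity: \forall x Rxx.
F1: fails — world s does not see itself.
F2: ✓.
F3: fails — world u does not see itself.
F4: fails — world w1 does not see itself.
Valid on: F2.

F2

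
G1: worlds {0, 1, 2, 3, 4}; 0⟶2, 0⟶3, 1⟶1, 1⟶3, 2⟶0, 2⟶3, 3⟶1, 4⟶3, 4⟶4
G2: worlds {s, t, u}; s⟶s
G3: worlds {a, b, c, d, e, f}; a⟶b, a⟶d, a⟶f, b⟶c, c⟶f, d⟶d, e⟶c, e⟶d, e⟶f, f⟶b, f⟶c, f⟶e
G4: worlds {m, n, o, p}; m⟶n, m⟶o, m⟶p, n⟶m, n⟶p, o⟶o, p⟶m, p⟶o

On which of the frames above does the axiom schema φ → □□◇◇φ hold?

G2

This is the axiom for a generalized confluence (Geach) condition; its first-order frame correspondent is ∀x ∀z (xR²z → ∃w (x = w ∧ zR²w)).
G1: fails — 0R²1 but no w with 0=w and 1R²w.
G2: ✓.
G3: fails — aR²b but no w with a=w and bR²w.
G4: fails — mR²o but no w with m=w and oR²w.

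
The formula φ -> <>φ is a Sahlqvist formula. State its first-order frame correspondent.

Replacing φ by ¬φ and contraposing gives the equivalent schema □φ → φ.
Suppose □φ→φ is valid. At any x set V(φ)={w : Rxw}. Then □φ holds at x, so φ holds at x, i.e. Rxx.
Conversely, on a frame with reflexivity the schema holds at every world under every valuation.
Frame condition: forall x Rxx.

reflexivity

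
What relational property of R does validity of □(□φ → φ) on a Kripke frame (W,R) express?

Suppose □(□φ→φ) is valid. Take Rxy and set V(φ)={w : Ryw}. Then at y, □φ holds; since □(□φ→φ) at x, □φ→φ at y, so φ at y, i.e. Ryy.

shift-reflexivity: ∀x ∀y (Rxy → Ryy)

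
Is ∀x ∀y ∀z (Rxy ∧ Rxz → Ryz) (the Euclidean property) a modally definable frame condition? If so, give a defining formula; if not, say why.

Yes — defined by ◇q → □◇q

Yes: it is the Euclidean property, defined by the 5 schema ◇q → □◇q.
Suppose ◇q→□◇q is valid. Take Rxy, Rxz and set V(q)={y}. Then ◇q at x, so □◇q at x, so ◇q at z, so some w with Rzw has q; w=y, i.e. Rzy. By symmetry of the argument, Ryz.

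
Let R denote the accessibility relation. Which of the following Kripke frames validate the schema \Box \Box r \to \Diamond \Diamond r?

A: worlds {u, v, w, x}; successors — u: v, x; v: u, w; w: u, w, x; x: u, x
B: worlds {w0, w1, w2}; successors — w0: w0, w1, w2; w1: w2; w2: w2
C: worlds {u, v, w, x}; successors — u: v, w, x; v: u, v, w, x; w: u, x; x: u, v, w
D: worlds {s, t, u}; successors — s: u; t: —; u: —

The schema corresponds to a generalized confluence (Geach) condition: \forall x \exists w (x R^2 w \wedge x R^2 w).
A: condition met.
B: condition met.
C: condition met.
D: fails — at s but no w with sR²w and sR²w.

A, B, C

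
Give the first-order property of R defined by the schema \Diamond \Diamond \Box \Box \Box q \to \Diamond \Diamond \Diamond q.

This is a Sahlqvist (Geach-type) schema ◇^2□^3q → □^0◇^3q.
Minimal-valuation argument: fix x; take any y with xR^2y and any z with xR^0z. Set V(q) to the set of worlds R-reachable from y in exactly 3 steps. Then □^3q holds at y, so the antecedent holds at x; validity forces ◇^3q at z, giving a w with zR^3w and yR^3w.
First-order correspondent: \forall x \forall y (x R^2 y \to \exists w (y R^3 w \wedge x R^3 w)).

\forall x \forall y (x R^2 y \to \exists w (y R^3 w \wedge x R^3 w))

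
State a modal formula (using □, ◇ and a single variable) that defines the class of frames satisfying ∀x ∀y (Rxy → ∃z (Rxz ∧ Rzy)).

A defining formula is □□ψ → □ψ (the C4 axiom).
Suppose □□ψ→□ψ is valid. Take Rxy and set V(ψ)={w : xR²w}. Then □□ψ at x, so □ψ at x, so ψ at y, i.e. ∃z(Rxz∧Rzy).

□□ψ → □ψ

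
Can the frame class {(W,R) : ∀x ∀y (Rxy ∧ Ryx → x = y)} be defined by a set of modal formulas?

Not definable by any modal formula

If a class were modally definable it would be closed under surjective bounded morphisms (Goldblatt–Thomason).
The 6-cycle (worlds w0,w1,w2,w3,w4,w5 with w0→w1→w2→w3→w4→w5→w0) is antisymmetric. Sending even-indexed worlds to a and odd-indexed worlds to b is a surjective bounded morphism onto the two-world frame with a↔b, which is not antisymmetric.
Hence antisymmetry is not modally definable.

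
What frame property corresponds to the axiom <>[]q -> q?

Symmetry

Equivalently (dual form): q → □◇q.
Suppose q→□◇q is valid. Take Rxy and set V(q)={x}. Then q at x, so □◇q at x, so ◇q at y, so some z with Ryz has q; z=x, i.e. Ryx.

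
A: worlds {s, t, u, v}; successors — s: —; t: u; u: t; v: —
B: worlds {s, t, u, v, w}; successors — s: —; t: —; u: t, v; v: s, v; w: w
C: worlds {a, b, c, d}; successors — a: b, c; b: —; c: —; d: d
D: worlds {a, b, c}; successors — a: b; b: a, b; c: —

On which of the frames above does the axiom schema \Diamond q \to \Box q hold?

A

The schema corresponds to partial functionality: \forall x \forall y \forall z (Rxy \wedge Rxz \to y = z).
A: holds.
B: fails — u sees both t and v.
C: fails — a sees both b and c.
D: fails — b sees both a and b.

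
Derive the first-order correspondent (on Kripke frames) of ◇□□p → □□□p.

This is a Sahlqvist (Geach-type) schema ◇^1□^2p → □^3◇^0p.
First-order correspondent: ∀x ∀y ∀z ((xRy ∧ xR³z) → ∃w (yR²w ∧ z = w)).

∀x ∀y ∀z ((xRy ∧ xR³z) → ∃w (yR²w ∧ z = w))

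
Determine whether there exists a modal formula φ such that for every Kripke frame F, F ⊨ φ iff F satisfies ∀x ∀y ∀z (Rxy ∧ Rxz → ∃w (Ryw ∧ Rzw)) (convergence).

Definable; ◇□r → □◇r defines it

The condition is convergence. A defining modal formula is ◇□r → □◇r.
Suppose ◇□r→□◇r is valid. Take Rxy, Rxz and set V(r)={w : Ryw}. Then □r at y so ◇□r at x, so □◇r at x, so ◇r at z, giving w with Rzw and Ryw.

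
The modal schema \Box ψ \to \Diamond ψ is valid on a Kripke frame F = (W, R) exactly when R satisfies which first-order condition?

Suppose □ψ→◇ψ is valid. At any x set V(ψ)=W. Then □ψ at x, so ◇ψ at x, so x has a successor.
The converse is a direct semantic check.
Frame condition: \forall x \exists y Rxy.

Seriality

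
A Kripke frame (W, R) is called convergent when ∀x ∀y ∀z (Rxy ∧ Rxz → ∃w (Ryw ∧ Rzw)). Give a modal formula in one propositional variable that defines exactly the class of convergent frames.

◇□r → □◇r

The condition is convergence. The .2 schema ◇□r → □◇r defines it.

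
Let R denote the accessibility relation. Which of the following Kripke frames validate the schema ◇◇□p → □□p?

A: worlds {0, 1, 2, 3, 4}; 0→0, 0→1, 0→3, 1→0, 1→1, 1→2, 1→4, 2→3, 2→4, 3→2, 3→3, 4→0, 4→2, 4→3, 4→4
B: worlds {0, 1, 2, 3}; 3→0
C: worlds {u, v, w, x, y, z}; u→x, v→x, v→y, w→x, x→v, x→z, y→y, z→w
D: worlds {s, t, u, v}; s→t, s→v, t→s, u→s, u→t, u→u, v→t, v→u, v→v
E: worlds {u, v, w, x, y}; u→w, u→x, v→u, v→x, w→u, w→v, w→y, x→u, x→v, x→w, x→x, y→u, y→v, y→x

B

The schema corresponds to a generalized confluence (Geach) condition: ∀x ∀y ∀z ((xR²y ∧ xR²z) → ∃w (yRw ∧ z = w)).
A: fails — 0R²0, 0R²2 but no w with 0Rw and 2=w.
B: condition met.
C: fails — uR²v, uR²v but no t with vRt and v=t.
D: fails — sR²s, sR²s but no w with sRw and s=w.
E: fails — uR²u, uR²u but no t with uRt and u=t.
Valid on: B.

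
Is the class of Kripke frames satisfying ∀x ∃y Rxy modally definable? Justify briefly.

This is a Sahlqvist condition; the D axiom □r → ◇r defines it.
Suppose □r→◇r is valid. At any x set V(r)=W. Then □r at x, so ◇r at x, so x has a successor.

Definable; □r → ◇r defines it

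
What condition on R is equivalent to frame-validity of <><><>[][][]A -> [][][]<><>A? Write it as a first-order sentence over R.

forall x forall y forall z ((x R^3 y & x R^3 z) -> exists w (y R^3 w & z R^2 w))

This is a Sahlqvist (Geach-type) schema ◇^3□^3A → □^3◇^2A.
Minimal-valuation argument: fix x; take any y with xR^3y and any z with xR^3z. Set V(A) to the set of worlds R-reachable from y in exactly 3 steps. Then □^3A holds at y, so the antecedent holds at x; validity forces ◇^2A at z, giving a w with zR^2w and yR^3w.
First-order correspondent: forall x forall y forall z ((x R^3 y & x R^3 z) -> exists w (y R^3 w & z R^2 w)).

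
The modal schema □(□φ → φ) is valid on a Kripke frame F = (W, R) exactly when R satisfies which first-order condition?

This is the T□ axiom.
Its frame correspondent is shift-reflexivity — ∀x ∀y (Rxy → Ryy).

shift-reflexivity: ∀x ∀y (Rxy → Ryy)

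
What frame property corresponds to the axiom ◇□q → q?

symmetry

Equivalently (dual form): q → □◇q.
Suppose q→□◇q is valid. Take Rxy and set V(q)={x}. Then q at x, so □◇q at x, so ◇q at y, so some z with Ryz has q; z=x, i.e. Ryx.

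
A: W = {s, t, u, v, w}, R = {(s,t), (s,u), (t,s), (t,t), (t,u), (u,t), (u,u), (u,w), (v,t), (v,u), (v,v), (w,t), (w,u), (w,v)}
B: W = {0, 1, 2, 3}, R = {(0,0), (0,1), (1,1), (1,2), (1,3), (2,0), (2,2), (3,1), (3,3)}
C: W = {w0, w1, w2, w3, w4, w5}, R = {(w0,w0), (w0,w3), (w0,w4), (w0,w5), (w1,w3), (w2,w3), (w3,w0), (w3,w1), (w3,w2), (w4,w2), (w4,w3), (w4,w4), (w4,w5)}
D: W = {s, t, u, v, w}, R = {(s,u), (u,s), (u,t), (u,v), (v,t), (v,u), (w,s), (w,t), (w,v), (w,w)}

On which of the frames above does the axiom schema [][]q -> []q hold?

The schema corresponds to density: forall x forall y (Rxy -> exists z (Rxz & Rzy)).
A: condition met.
B: condition met.
C: fails — Rw3w1 but no z with Rw3z and Rzw1.
D: fails — Ruv but no z with Ruz and Rzv.

A, B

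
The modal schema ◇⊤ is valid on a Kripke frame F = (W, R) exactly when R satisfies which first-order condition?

seriality

◇⊤ holds at w iff w has a successor, so frame-validity of ◇⊤ is exactly seriality. Equivalently via □A → ◇A:
Suppose □A→◇A is valid. At any x set V(A)=W. Then □A at x, so ◇A at x, so x has a successor.
The converse is a direct semantic check.
Frame condition: ∀x ∃y Rxy.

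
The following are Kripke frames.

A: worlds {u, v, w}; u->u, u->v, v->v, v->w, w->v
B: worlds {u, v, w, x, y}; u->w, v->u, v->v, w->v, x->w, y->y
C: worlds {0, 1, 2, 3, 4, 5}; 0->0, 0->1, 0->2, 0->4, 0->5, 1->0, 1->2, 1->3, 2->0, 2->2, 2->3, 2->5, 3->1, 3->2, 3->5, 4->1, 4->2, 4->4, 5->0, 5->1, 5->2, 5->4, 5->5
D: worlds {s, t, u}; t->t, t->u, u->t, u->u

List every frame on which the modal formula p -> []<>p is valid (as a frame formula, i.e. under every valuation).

D

The schema corresponds to symmetry: forall x forall y (Rxy -> Ryx).
A: fails — Ruv but not Rvu.
B: fails — Rxw but not Rwx.
C: fails — R12 but not R21.
D: condition met.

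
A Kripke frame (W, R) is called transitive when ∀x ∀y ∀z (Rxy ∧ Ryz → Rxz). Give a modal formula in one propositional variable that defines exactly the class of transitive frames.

This is transitivity; the standard corresponding axiom is 4: □r → □□r.
Suppose □r→□□r is valid. Take Rxy, Ryz and set V(r)={w : Rxw}. Then □r at x, so □□r at x, so □r at y, so r at z, i.e. Rxz.

□r → □□r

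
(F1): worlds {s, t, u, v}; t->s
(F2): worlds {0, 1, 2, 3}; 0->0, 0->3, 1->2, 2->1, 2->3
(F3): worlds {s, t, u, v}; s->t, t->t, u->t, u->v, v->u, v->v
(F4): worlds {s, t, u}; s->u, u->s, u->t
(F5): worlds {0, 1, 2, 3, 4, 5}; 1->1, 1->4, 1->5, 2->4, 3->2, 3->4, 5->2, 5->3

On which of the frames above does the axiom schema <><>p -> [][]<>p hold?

This is the axiom for a generalized confluence (Geach) condition; its first-order frame correspondent is forall x forall y forall z ((x R^2 y & x R^2 z) -> exists w (y = w & zRw)).
(F1): ✓.
(F2): fails — 0R²0, 0R²3 but no w with 0=w and 3Rw.
(F3): fails — uR²t, uR²v but no w with t=w and vRw.
(F4): fails — sR²s, sR²s but no w with s=w and sRw.
(F5): fails — 1R²1, 1R²2 but no w with 1=w and 2Rw.
Valid on: (F1).

(F1)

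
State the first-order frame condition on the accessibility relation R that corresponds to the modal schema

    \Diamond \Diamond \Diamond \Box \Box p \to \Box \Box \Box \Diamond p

This is a Sahlqvist (Geach-type) schema ◇^3□^2p → □^3◇^1p.
Minimal-valuation argument: fix x; take any y with xR^3y and any z with xR^3z. Set V(p) to the set of worlds R-reachable from y in exactly 2 steps. Then □^2p holds at y, so the antecedent holds at x; validity forces ◇^1p at z, giving a w with zR^1w and yR^2w.
First-order correspondent: \forall x \forall y \forall z ((x R^3 y \wedge x R^3 z) \to \exists w (y R^2 w \wedge zRw)).

\forall x \forall y \forall z ((x R^3 y \wedge x R^3 z) \to \exists w (y R^2 w \wedge zRw))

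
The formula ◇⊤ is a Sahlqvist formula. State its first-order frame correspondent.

Seriality

◇⊤ holds at w iff w has a successor, so frame-validity of ◇⊤ is exactly seriality. Equivalently via □r → ◇r:
Suppose □r→◇r is valid. At any x set V(r)=W. Then □r at x, so ◇r at x, so x has a successor.
The converse is a direct semantic check.
Frame condition: ∀x ∃y Rxy.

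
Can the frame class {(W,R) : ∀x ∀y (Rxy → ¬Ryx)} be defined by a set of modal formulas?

Any modally definable frame class is closed under surjective bounded morphisms.
The 3-cycle (worlds s,t,u with s→t→u→s) is asymmetric. Mapping every world to a single reflexive point • is a surjective bounded morphism, and the reflexive point is not asymmetric (R•• but asymmetry requires ¬R••).
So no modal formula (or set of formulas) defines exactly the asymmetric frames.

No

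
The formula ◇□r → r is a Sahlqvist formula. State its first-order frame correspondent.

This is frame-equivalent to r → □◇r (substitute ¬r for r and contrapose).
Suppose r→□◇r is valid. Take Rxy and set V(r)={x}. Then r at x, so □◇r at x, so ◇r at y, so some z with Ryz has r; z=x, i.e. Ryx.

symmetry: ∀x ∀y (Rxy → Ryx)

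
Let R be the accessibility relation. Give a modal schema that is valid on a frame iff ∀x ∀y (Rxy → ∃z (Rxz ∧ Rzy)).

The condition is density. The C4 schema □□r → □r defines it.

□□r → □r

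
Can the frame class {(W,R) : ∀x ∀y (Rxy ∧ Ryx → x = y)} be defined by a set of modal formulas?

Any modally definable frame class is closed under surjective bounded morphisms.
The 8-cycle (worlds a,b,c,d,e,f,g,h with a→b→c→d→e→f→g→h→a) is antisymmetric. Sending even-indexed worlds to s and odd-indexed worlds to t is a surjective bounded morphism onto the two-world frame with s↔t, which is not antisymmetric.
Hence antisymmetry is not modally definable.

No — not modally definable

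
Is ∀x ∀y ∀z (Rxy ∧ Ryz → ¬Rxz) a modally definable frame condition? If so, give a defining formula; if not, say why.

Modal frame validity is preserved under surjective bounded morphisms.
The 7-cycle (worlds s,t,u,v,w,x,y with s→t→u→v→w→x→y→s) is intransitive. Mapping every world to a single reflexive point • is a surjective bounded morphism; the reflexive point is not intransitive (R••∧R•• but R••).
So no modal formula (or set of formulas) defines exactly the intransitive frames.

Not modally definable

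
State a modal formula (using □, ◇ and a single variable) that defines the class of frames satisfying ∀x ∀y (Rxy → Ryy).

□(□ψ → ψ)

The condition is shift-reflexivity. The T□ schema □(□ψ → ψ) defines it.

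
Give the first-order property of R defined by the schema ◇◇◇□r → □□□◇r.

This is a Sahlqvist (Geach-type) schema ◇^3□^1r → □^3◇^1r.
Minimal-valuation argument: fix x; take any y with xR^3y and any z with xR^3z. Set V(r) to the set of worlds R-reachable from y in exactly 1 step. Then □^1r holds at y, so the antecedent holds at x; validity forces ◇^1r at z, giving a w with zR^1w and yR^1w.
First-order correspondent: ∀x ∀y ∀z ((xR³y ∧ xR³z) → ∃w (yRw ∧ zRw)).

∀x ∀y ∀z ((xR³y ∧ xR³z) → ∃w (yRw ∧ zRw))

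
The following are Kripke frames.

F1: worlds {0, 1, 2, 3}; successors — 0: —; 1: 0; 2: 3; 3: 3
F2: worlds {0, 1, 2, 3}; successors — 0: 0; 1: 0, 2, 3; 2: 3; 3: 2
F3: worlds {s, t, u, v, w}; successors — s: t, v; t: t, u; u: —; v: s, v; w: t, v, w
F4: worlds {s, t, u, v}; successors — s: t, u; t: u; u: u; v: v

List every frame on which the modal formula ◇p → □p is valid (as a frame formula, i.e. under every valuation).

This is the axiom for partial functionality; its first-order frame correspondent is ∀x ∀y ∀z (Rxy ∧ Rxz → y = z).
F1: satisfies the condition.
F2: fails — 1 sees both 0 and 2.
F3: fails — s sees both t and v.
F4: fails — s sees both t and u.

F1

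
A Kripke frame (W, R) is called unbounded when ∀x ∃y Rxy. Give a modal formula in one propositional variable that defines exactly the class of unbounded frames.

The condition is seriality. The D schema □s → ◇s defines it.

□s → ◇s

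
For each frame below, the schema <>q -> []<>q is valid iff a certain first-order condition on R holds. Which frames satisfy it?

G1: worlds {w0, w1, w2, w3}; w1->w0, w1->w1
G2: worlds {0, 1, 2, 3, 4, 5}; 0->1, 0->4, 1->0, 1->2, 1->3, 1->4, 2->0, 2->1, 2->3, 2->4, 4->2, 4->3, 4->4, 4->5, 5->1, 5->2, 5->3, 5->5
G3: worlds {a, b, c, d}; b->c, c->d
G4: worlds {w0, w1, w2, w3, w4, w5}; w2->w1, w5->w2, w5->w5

This is the axiom for the Euclidean property; its first-order frame correspondent is forall x forall y forall z (Rxy & Rxz -> Ryz).
G1: fails — Rw1w0 and Rw1w1 but not Rw0w1.
G2: fails — R01 and R01 but not R11.
G3: fails — Rbc and Rbc but not Rcc.
G4: fails — Rw2w1 and Rw2w1 but not Rw1w1.

none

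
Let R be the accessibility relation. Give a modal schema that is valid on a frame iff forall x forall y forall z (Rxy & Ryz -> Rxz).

□s → □□s

The condition is transitivity. The 4 schema □s → □□s defines it.
Suppose □s→□□s is valid. Take Rxy, Ryz and set V(s)={w : Rxw}. Then □s at x, so □□s at x, so □s at y, so s at z, i.e. Rxz.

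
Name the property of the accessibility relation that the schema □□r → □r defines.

density

Suppose □□r→□r is valid. Take Rxy and set V(r)={w : xR²w}. Then □□r at x, so □r at x, so r at y, i.e. ∃z(Rxz∧Rzy).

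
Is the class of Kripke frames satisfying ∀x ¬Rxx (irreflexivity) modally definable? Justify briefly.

Modal frame validity is preserved under surjective bounded morphisms.
The 2-cycle (worlds a,b with a→b→a) is irreflexive, and the map sending every world to a single reflexive point • is a surjective bounded morphism (forth: every edge maps to (•,•); back: every world has a successor). So any modal formula valid on the 2-cycle is also valid on the reflexive point, which is not irreflexive.
So the class is not modally definable.

Not modally definable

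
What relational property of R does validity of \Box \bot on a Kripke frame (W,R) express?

emptiness of R: \forall x \forall y \neg Rxy

□⊥ is valid iff no world has any successor (otherwise □⊥ fails at any world with one).
The converse is a direct semantic check.
Frame condition: \forall x \forall y \neg Rxy.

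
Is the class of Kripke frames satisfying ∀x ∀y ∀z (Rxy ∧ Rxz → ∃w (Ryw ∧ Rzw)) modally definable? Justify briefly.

Yes — defined by ◇□r → □◇r

The condition is convergence. A defining modal formula is ◇□r → □◇r.
Suppose ◇□r→□◇r is valid. Take Rxy, Rxz and set V(r)={w : Ryw}. Then □r at y so ◇□r at x, so □◇r at x, so ◇r at z, giving w with Rzw and Ryw.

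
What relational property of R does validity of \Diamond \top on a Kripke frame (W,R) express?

seriality: \forall x \exists y Rxy

◇⊤ holds at w iff w has a successor, so frame-validity of ◇⊤ is exactly seriality. Equivalently via □q → ◇q:
Suppose □q→◇q is valid. At any x set V(q)=W. Then □q at x, so ◇q at x, so x has a successor.
Conversely, on a frame with seriality the schema holds at every world under every valuation.
So the correspondent is seriality.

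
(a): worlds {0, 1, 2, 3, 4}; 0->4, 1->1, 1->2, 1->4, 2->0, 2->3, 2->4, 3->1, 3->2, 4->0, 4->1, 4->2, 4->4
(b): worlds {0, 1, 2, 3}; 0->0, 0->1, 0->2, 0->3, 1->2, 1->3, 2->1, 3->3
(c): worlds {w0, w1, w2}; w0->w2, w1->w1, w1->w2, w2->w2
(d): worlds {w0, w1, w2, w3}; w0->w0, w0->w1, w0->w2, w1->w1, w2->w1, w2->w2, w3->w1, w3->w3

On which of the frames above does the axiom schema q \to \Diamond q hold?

(d)

This is the axiom for reflexivity; its first-order frame correspondent is \forall x Rxx.
(a): fails — world 0 does not see itself.
(b): fails — world 1 does not see itself.
(c): fails — world w0 does not see itself.
(d): ✓.
Valid on: (d).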